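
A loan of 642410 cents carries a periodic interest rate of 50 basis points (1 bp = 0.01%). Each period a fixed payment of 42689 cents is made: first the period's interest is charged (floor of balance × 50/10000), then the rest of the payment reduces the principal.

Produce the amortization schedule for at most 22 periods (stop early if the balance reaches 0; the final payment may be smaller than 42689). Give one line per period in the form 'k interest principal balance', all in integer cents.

1 3212 39477 602933
2 3014 39675 563258
3 2816 39873 523385
4 2616 40073 483312
5 2416 40273 443039
6 2215 40474 402565
7 2012 40677 361888
8 1809 40880 321008
9 1605 41084 279924
10 1399 41290 238634
11 1193 41496 197138
12 985 41704 155434
13 777 41912 113522
14 567 42122 71400
15 357 42332 29068
16 145 29068 0

1. interest=⌊642410·50/10000⌋=3212; principal=42689-3212=39477; balance=642410-39477=602933
2. interest=⌊602933·50/10000⌋=3014; principal=42689-3014=39675; balance=602933-39675=563258
3. interest=⌊563258·50/10000⌋=2816; principal=42689-2816=39873; balance=563258-39873=523385
4. interest=⌊523385·50/10000⌋=2616; principal=42689-2616=40073; balance=523385-40073=483312
5. interest=⌊483312·50/10000⌋=2416; principal=42689-2416=40273; balance=483312-40273=443039
6. interest=⌊443039·50/10000⌋=2215; principal=42689-2215=40474; balance=443039-40474=402565
7. interest=⌊402565·50/10000⌋=2012; principal=42689-2012=40677; balance=402565-40677=361888
8. interest=⌊361888·50/10000⌋=1809; principal=42689-1809=40880; balance=361888-40880=321008
9. interest=⌊321008·50/10000⌋=1605; principal=42689-1605=41084; balance=321008-41084=279924
10. interest=⌊279924·50/10000⌋=1399; principal=42689-1399=41290; balance=279924-41290=238634
11. interest=⌊238634·50/10000⌋=1193; principal=42689-1193=41496; balance=238634-41496=197138
12. interest=⌊197138·50/10000⌋=985; principal=42689-985=41704; balance=197138-41704=155434
13. interest=⌊155434·50/10000⌋=777; principal=42689-777=41912; balance=155434-41912=113522
14. interest=⌊113522·50/10000⌋=567; principal=42689-567=42122; balance=113522-42122=71400
15. interest=⌊71400·50/10000⌋=357; principal=42689-357=42332; balance=71400-42332=29068
16. interest=⌊29068·50/10000⌋=145; principal=min(42689-145,29068)=29068; balance=29068-29068=0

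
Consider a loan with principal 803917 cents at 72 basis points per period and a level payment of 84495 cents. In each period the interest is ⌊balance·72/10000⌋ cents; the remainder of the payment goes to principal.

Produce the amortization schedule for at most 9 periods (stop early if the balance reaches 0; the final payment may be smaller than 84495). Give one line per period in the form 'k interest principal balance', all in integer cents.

1 5788 78707 725210
2 5221 79274 645936
3 4650 79845 566091
4 4075 80420 485671
5 3496 80999 404672
6 2913 81582 323090
7 2326 82169 240921
8 1734 82761 158160
9 1138 83357 74803

1. interest=⌊803917·72/10000⌋=5788; principal=84495-5788=78707; balance=803917-78707=725210
2. interest=⌊725210·72/10000⌋=5221; principal=84495-5221=79274; balance=725210-79274=645936
3. interest=⌊645936·72/10000⌋=4650; principal=84495-4650=79845; balance=645936-79845=566091
4. interest=⌊566091·72/10000⌋=4075; principal=84495-4075=80420; balance=566091-80420=485671
5. interest=⌊485671·72/10000⌋=3496; principal=84495-3496=80999; balance=485671-80999=404672
6. interest=⌊404672·72/10000⌋=2913; principal=84495-2913=81582; balance=404672-81582=323090
7. interest=⌊323090·72/10000⌋=2326; principal=84495-2326=82169; balance=323090-82169=240921
8. interest=⌊240921·72/10000⌋=1734; principal=84495-1734=82761; balance=240921-82761=158160
9. interest=⌊158160·72/10000⌋=1138; principal=84495-1138=83357; balance=158160-83357=74803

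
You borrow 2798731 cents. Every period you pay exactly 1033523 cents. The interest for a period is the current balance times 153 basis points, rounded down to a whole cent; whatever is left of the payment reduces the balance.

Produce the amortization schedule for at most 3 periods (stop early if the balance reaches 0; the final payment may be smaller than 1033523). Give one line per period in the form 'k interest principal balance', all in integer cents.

1. interest=⌊2798731·153/10000⌋=42820; principal=1033523-42820=990703; balance=2798731-990703=1808028
2. interest=⌊1808028·153/10000⌋=27662; principal=1033523-27662=1005861; balance=1808028-1005861=802167
3. interest=⌊802167·153/10000⌋=12273; principal=min(1033523-12273,802167)=802167; balance=802167-802167=0

1 42820 990703 1808028
2 27662 1005861 802167
3 12273 802167 0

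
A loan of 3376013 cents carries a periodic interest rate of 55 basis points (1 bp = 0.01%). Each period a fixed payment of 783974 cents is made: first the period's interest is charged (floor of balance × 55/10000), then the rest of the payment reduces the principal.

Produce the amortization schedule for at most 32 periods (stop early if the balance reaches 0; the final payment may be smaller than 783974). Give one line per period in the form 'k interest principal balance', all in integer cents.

1. interest=⌊3376013·55/10000⌋=18568; principal=783974-18568=765406; balance=3376013-765406=2610607
2. interest=⌊2610607·55/10000⌋=14358; principal=783974-14358=769616; balance=2610607-769616=1840991
3. interest=⌊1840991·55/10000⌋=10125; principal=783974-10125=773849; balance=1840991-773849=1067142
4. interest=⌊1067142·55/10000⌋=5869; principal=783974-5869=778105; balance=1067142-778105=289037
5. interest=⌊289037·55/10000⌋=1589; principal=min(783974-1589,289037)=289037; balance=289037-289037=0

1 18568 765406 2610607
2 14358 769616 1840991
3 10125 773849 1067142
4 5869 778105 289037
5 1589 289037 0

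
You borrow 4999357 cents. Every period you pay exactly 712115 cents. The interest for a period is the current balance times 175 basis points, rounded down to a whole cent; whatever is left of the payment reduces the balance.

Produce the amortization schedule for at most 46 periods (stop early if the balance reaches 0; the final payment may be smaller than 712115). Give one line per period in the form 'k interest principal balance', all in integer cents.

1 87488 624627 4374730
2 76557 635558 3739172
3 65435 646680 3092492
4 54118 657997 2434495
5 42603 669512 1764983
6 30887 681228 1083755
7 18965 693150 390605
8 6835 390605 0

1. interest=⌊4999357·175/10000⌋=87488; principal=712115-87488=624627; balance=4999357-624627=4374730
2. interest=⌊4374730·175/10000⌋=76557; principal=712115-76557=635558; balance=4374730-635558=3739172
3. interest=⌊3739172·175/10000⌋=65435; principal=712115-65435=646680; balance=3739172-646680=3092492
4. interest=⌊3092492·175/10000⌋=54118; principal=712115-54118=657997; balance=3092492-657997=2434495
5. interest=⌊2434495·175/10000⌋=42603; principal=712115-42603=669512; balance=2434495-669512=1764983
6. interest=⌊1764983·175/10000⌋=30887; principal=712115-30887=681228; balance=1764983-681228=1083755
7. interest=⌊1083755·175/10000⌋=18965; principal=712115-18965=693150; balance=1083755-693150=390605
8. interest=⌊390605·175/10000⌋=6835; principal=min(712115-6835,390605)=390605; balance=390605-390605=0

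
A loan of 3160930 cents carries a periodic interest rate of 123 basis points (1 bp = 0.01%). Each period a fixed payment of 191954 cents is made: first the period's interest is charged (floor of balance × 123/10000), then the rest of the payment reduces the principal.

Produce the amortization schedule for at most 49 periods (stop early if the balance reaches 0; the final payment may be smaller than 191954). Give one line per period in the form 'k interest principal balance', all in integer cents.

1. interest=⌊3160930·123/10000⌋=38879; principal=191954-38879=153075; balance=3160930-153075=3007855
2. interest=⌊3007855·123/10000⌋=36996; principal=191954-36996=154958; balance=3007855-154958=2852897
3. interest=⌊2852897·123/10000⌋=35090; principal=191954-35090=156864; balance=2852897-156864=2696033
4. interest=⌊2696033·123/10000⌋=33161; principal=191954-33161=158793; balance=2696033-158793=2537240
5. interest=⌊2537240·123/10000⌋=31208; principal=191954-31208=160746; balance=2537240-160746=2376494
6. interest=⌊2376494·123/10000⌋=29230; principal=191954-29230=162724; balance=2376494-162724=2213770
7. interest=⌊2213770·123/10000⌋=27229; principal=191954-27229=164725; balance=2213770-164725=2049045
8. interest=⌊2049045·123/10000⌋=25203; principal=191954-25203=166751; balance=2049045-166751=1882294
9. interest=⌊1882294·123/10000⌋=23152; principal=191954-23152=168802; balance=1882294-168802=1713492
10. interest=⌊1713492·123/10000⌋=21075; principal=191954-21075=170879; balance=1713492-170879=1542613
11. interest=⌊1542613·123/10000⌋=18974; principal=191954-18974=172980; balance=1542613-172980=1369633
12. interest=⌊1369633·123/10000⌋=16846; principal=191954-16846=175108; balance=1369633-175108=1194525
13. interest=⌊1194525·123/10000⌋=14692; principal=191954-14692=177262; balance=1194525-177262=1017263
14. interest=⌊1017263·123/10000⌋=12512; principal=191954-12512=179442; balance=1017263-179442=837821
15. interest=⌊837821·123/10000⌋=10305; principal=191954-10305=181649; balance=837821-181649=656172
16. interest=⌊656172·123/10000⌋=8070; principal=191954-8070=183884; balance=656172-183884=472288
17. interest=⌊472288·123/10000⌋=5809; principal=191954-5809=186145; balance=472288-186145=286143
18. interest=⌊286143·123/10000⌋=3519; principal=191954-3519=188435; balance=286143-188435=97708
19. interest=⌊97708·123/10000⌋=1201; principal=min(191954-1201,97708)=97708; balance=97708-97708=0

1 38879 153075 3007855
2 36996 154958 2852897
3 35090 156864 2696033
4 33161 158793 2537240
5 31208 160746 2376494
6 29230 162724 2213770
7 27229 164725 2049045
8 25203 166751 1882294
9 23152 168802 1713492
10 21075 170879 1542613
11 18974 172980 1369633
12 16846 175108 1194525
13 14692 177262 1017263
14 12512 179442 837821
15 10305 181649 656172
16 8070 183884 472288
17 5809 186145 286143
18 3519 188435 97708
19 1201 97708 0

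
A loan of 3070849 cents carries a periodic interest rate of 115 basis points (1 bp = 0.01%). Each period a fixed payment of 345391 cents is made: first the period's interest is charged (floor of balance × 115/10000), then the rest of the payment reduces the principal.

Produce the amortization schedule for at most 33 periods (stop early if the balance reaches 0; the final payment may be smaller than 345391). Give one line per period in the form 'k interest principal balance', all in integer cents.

1. interest=⌊3070849·115/10000⌋=35314; principal=345391-35314=310077; balance=3070849-310077=2760772
2. interest=⌊2760772·115/10000⌋=31748; principal=345391-31748=313643; balance=2760772-313643=2447129
3. interest=⌊2447129·115/10000⌋=28141; principal=345391-28141=317250; balance=2447129-317250=2129879
4. interest=⌊2129879·115/10000⌋=24493; principal=345391-24493=320898; balance=2129879-320898=1808981
5. interest=⌊1808981·115/10000⌋=20803; principal=345391-20803=324588; balance=1808981-324588=1484393
6. interest=⌊1484393·115/10000⌋=17070; principal=345391-17070=328321; balance=1484393-328321=1156072
7. interest=⌊1156072·115/10000⌋=13294; principal=345391-13294=332097; balance=1156072-332097=823975
8. interest=⌊823975·115/10000⌋=9475; principal=345391-9475=335916; balance=823975-335916=488059
9. interest=⌊488059·115/10000⌋=5612; principal=345391-5612=339779; balance=488059-339779=148280
10. interest=⌊148280·115/10000⌋=1705; principal=min(345391-1705,148280)=148280; balance=148280-148280=0

1 35314 310077 2760772
2 31748 313643 2447129
3 28141 317250 2129879
4 24493 320898 1808981
5 20803 324588 1484393
6 17070 328321 1156072
7 13294 332097 823975
8 9475 335916 488059
9 5612 339779 148280
10 1705 148280 0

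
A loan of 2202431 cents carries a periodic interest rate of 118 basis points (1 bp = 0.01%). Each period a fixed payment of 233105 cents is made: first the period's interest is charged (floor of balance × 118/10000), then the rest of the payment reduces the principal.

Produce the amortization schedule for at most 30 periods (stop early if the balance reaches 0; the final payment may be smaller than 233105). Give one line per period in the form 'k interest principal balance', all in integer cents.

1. interest=⌊2202431·118/10000⌋=25988; principal=233105-25988=207117; balance=2202431-207117=1995314
2. interest=⌊1995314·118/10000⌋=23544; principal=233105-23544=209561; balance=1995314-209561=1785753
3. interest=⌊1785753·118/10000⌋=21071; principal=233105-21071=212034; balance=1785753-212034=1573719
4. interest=⌊1573719·118/10000⌋=18569; principal=233105-18569=214536; balance=1573719-214536=1359183
5. interest=⌊1359183·118/10000⌋=16038; principal=233105-16038=217067; balance=1359183-217067=1142116
6. interest=⌊1142116·118/10000⌋=13476; principal=233105-13476=219629; balance=1142116-219629=922487
7. interest=⌊922487·118/10000⌋=10885; principal=233105-10885=222220; balance=922487-222220=700267
8. interest=⌊700267·118/10000⌋=8263; principal=233105-8263=224842; balance=700267-224842=475425
9. interest=⌊475425·118/10000⌋=5610; principal=233105-5610=227495; balance=475425-227495=247930
10. interest=⌊247930·118/10000⌋=2925; principal=233105-2925=230180; balance=247930-230180=17750
11. interest=⌊17750·118/10000⌋=209; principal=min(233105-209,17750)=17750; balance=17750-17750=0

1 25988 207117 1995314
2 23544 209561 1785753
3 21071 212034 1573719
4 18569 214536 1359183
5 16038 217067 1142116
6 13476 219629 922487
7 10885 222220 700267
8 8263 224842 475425
9 5610 227495 247930
10 2925 230180 17750
11 209 17750 0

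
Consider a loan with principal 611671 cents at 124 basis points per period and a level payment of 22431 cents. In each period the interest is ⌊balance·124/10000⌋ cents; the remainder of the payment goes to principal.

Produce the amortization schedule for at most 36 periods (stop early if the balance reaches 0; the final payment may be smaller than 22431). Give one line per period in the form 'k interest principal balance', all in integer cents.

1. interest=⌊611671·124/10000⌋=7584; principal=22431-7584=14847; balance=611671-14847=596824
2. interest=⌊596824·124/10000⌋=7400; principal=22431-7400=15031; balance=596824-15031=581793
3. interest=⌊581793·124/10000⌋=7214; principal=22431-7214=15217; balance=581793-15217=566576
4. interest=⌊566576·124/10000⌋=7025; principal=22431-7025=15406; balance=566576-15406=551170
5. interest=⌊551170·124/10000⌋=6834; principal=22431-6834=15597; balance=551170-15597=535573
6. interest=⌊535573·124/10000⌋=6641; principal=22431-6641=15790; balance=535573-15790=519783
7. interest=⌊519783·124/10000⌋=6445; principal=22431-6445=15986; balance=519783-15986=503797
8. interest=⌊503797·124/10000⌋=6247; principal=22431-6247=16184; balance=503797-16184=487613
9. interest=⌊487613·124/10000⌋=6046; principal=22431-6046=16385; balance=487613-16385=471228
10. interest=⌊471228·124/10000⌋=5843; principal=22431-5843=16588; balance=471228-16588=454640
11. interest=⌊454640·124/10000⌋=5637; principal=22431-5637=16794; balance=454640-16794=437846
12. interest=⌊437846·124/10000⌋=5429; principal=22431-5429=17002; balance=437846-17002=420844
13. interest=⌊420844·124/10000⌋=5218; principal=22431-5218=17213; balance=420844-17213=403631
14. interest=⌊403631·124/10000⌋=5005; principal=22431-5005=17426; balance=403631-17426=386205
15. interest=⌊386205·124/10000⌋=4788; principal=22431-4788=17643; balance=386205-17643=368562
16. interest=⌊368562·124/10000⌋=4570; principal=22431-4570=17861; balance=368562-17861=350701
17. interest=⌊350701·124/10000⌋=4348; principal=22431-4348=18083; balance=350701-18083=332618
18. interest=⌊332618·124/10000⌋=4124; principal=22431-4124=18307; balance=332618-18307=314311
19. interest=⌊314311·124/10000⌋=3897; principal=22431-3897=18534; balance=314311-18534=295777
20. interest=⌊295777·124/10000⌋=3667; principal=22431-3667=18764; balance=295777-18764=277013
21. interest=⌊277013·124/10000⌋=3434; principal=22431-3434=18997; balance=277013-18997=258016
22. interest=⌊258016·124/10000⌋=3199; principal=22431-3199=19232; balance=258016-19232=238784
23. interest=⌊238784·124/10000⌋=2960; principal=22431-2960=19471; balance=238784-19471=219313
24. interest=⌊219313·124/10000⌋=2719; principal=22431-2719=19712; balance=219313-19712=199601
25. interest=⌊199601·124/10000⌋=2475; principal=22431-2475=19956; balance=199601-19956=179645
26. interest=⌊179645·124/10000⌋=2227; principal=22431-2227=20204; balance=179645-20204=159441
27. interest=⌊159441·124/10000⌋=1977; principal=22431-1977=20454; balance=159441-20454=138987
28. interest=⌊138987·124/10000⌋=1723; principal=22431-1723=20708; balance=138987-20708=118279
29. interest=⌊118279·124/10000⌋=1466; principal=22431-1466=20965; balance=118279-20965=97314
30. interest=⌊97314·124/10000⌋=1206; principal=22431-1206=21225; balance=97314-21225=76089
31. interest=⌊76089·124/10000⌋=943; principal=22431-943=21488; balance=76089-21488=54601
32. interest=⌊54601·124/10000⌋=677; principal=22431-677=21754; balance=54601-21754=32847
33. interest=⌊32847·124/10000⌋=407; principal=22431-407=22024; balance=32847-22024=10823
34. interest=⌊10823·124/10000⌋=134; principal=min(22431-134,10823)=10823; balance=10823-10823=0

1 7584 14847 596824
2 7400 15031 581793
3 7214 15217 566576
4 7025 15406 551170
5 6834 15597 535573
6 6641 15790 519783
7 6445 15986 503797
8 6247 16184 487613
9 6046 16385 471228
10 5843 16588 454640
11 5637 16794 437846
12 5429 17002 420844
13 5218 17213 403631
14 5005 17426 386205
15 4788 17643 368562
16 4570 17861 350701
17 4348 18083 332618
18 4124 18307 314311
19 3897 18534 295777
20 3667 18764 277013
21 3434 18997 258016
22 3199 19232 238784
23 2960 19471 219313
24 2719 19712 199601
25 2475 19956 179645
26 2227 20204 159441
27 1977 20454 138987
28 1723 20708 118279
29 1466 20965 97314
30 1206 21225 76089
31 943 21488 54601
32 677 21754 32847
33 407 22024 10823
34 134 10823 0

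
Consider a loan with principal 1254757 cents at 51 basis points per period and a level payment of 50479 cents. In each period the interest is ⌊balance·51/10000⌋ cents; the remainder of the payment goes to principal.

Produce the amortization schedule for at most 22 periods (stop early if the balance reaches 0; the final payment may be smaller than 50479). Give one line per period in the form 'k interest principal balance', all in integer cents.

1 6399 44080 1210677
2 6174 44305 1166372
3 5948 44531 1121841
4 5721 44758 1077083
5 5493 44986 1032097
6 5263 45216 986881
7 5033 45446 941435
8 4801 45678 895757
9 4568 45911 849846
10 4334 46145 803701
11 4098 46381 757320
12 3862 46617 710703
13 3624 46855 663848
14 3385 47094 616754
15 3145 47334 569420
16 2904 47575 521845
17 2661 47818 474027
18 2417 48062 425965
19 2172 48307 377658
20 1926 48553 329105
21 1678 48801 280304
22 1429 49050 231254

1. interest=⌊1254757·51/10000⌋=6399; principal=50479-6399=44080; balance=1254757-44080=1210677
2. interest=⌊1210677·51/10000⌋=6174; principal=50479-6174=44305; balance=1210677-44305=1166372
3. interest=⌊1166372·51/10000⌋=5948; principal=50479-5948=44531; balance=1166372-44531=1121841
4. interest=⌊1121841·51/10000⌋=5721; principal=50479-5721=44758; balance=1121841-44758=1077083
5. interest=⌊1077083·51/10000⌋=5493; principal=50479-5493=44986; balance=1077083-44986=1032097
6. interest=⌊1032097·51/10000⌋=5263; principal=50479-5263=45216; balance=1032097-45216=986881
7. interest=⌊986881·51/10000⌋=5033; principal=50479-5033=45446; balance=986881-45446=941435
8. interest=⌊941435·51/10000⌋=4801; principal=50479-4801=45678; balance=941435-45678=895757
9. interest=⌊895757·51/10000⌋=4568; principal=50479-4568=45911; balance=895757-45911=849846
10. interest=⌊849846·51/10000⌋=4334; principal=50479-4334=46145; balance=849846-46145=803701
11. interest=⌊803701·51/10000⌋=4098; principal=50479-4098=46381; balance=803701-46381=757320
12. interest=⌊757320·51/10000⌋=3862; principal=50479-3862=46617; balance=757320-46617=710703
13. interest=⌊710703·51/10000⌋=3624; principal=50479-3624=46855; balance=710703-46855=663848
14. interest=⌊663848·51/10000⌋=3385; principal=50479-3385=47094; balance=663848-47094=616754
15. interest=⌊616754·51/10000⌋=3145; principal=50479-3145=47334; balance=616754-47334=569420
16. interest=⌊569420·51/10000⌋=2904; principal=50479-2904=47575; balance=569420-47575=521845
17. interest=⌊521845·51/10000⌋=2661; principal=50479-2661=47818; balance=521845-47818=474027
18. interest=⌊474027·51/10000⌋=2417; principal=50479-2417=48062; balance=474027-48062=425965
19. interest=⌊425965·51/10000⌋=2172; principal=50479-2172=48307; balance=425965-48307=377658
20. interest=⌊377658·51/10000⌋=1926; principal=50479-1926=48553; balance=377658-48553=329105
21. interest=⌊329105·51/10000⌋=1678; principal=50479-1678=48801; balance=329105-48801=280304
22. interest=⌊280304·51/10000⌋=1429; principal=50479-1429=49050; balance=280304-49050=231254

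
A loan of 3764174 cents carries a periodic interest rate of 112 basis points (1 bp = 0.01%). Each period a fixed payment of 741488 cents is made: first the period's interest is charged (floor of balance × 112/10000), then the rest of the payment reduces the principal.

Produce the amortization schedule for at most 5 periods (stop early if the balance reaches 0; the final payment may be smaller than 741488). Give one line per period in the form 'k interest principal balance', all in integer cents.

1 42158 699330 3064844
2 34326 707162 2357682
3 26406 715082 1642600
4 18397 723091 919509
5 10298 731190 188319

1. interest=⌊3764174·112/10000⌋=42158; principal=741488-42158=699330; balance=3764174-699330=3064844
2. interest=⌊3064844·112/10000⌋=34326; principal=741488-34326=707162; balance=3064844-707162=2357682
3. interest=⌊2357682·112/10000⌋=26406; principal=741488-26406=715082; balance=2357682-715082=1642600
4. interest=⌊1642600·112/10000⌋=18397; principal=741488-18397=723091; balance=1642600-723091=919509
5. interest=⌊919509·112/10000⌋=10298; principal=741488-10298=731190; balance=919509-731190=188319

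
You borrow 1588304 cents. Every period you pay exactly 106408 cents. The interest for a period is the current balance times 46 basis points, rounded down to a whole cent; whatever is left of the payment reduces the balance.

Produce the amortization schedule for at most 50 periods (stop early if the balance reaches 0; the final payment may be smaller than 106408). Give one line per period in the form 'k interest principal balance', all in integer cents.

1 7306 99102 1489202
2 6850 99558 1389644
3 6392 100016 1289628
4 5932 100476 1189152
5 5470 100938 1088214
6 5005 101403 986811
7 4539 101869 884942
8 4070 102338 782604
9 3599 102809 679795
10 3127 103281 576514
11 2651 103757 472757
12 2174 104234 368523
13 1695 104713 263810
14 1213 105195 158615
15 729 105679 52936
16 243 52936 0

1. interest=⌊1588304·46/10000⌋=7306; principal=106408-7306=99102; balance=1588304-99102=1489202
2. interest=⌊1489202·46/10000⌋=6850; principal=106408-6850=99558; balance=1489202-99558=1389644
3. interest=⌊1389644·46/10000⌋=6392; principal=106408-6392=100016; balance=1389644-100016=1289628
4. interest=⌊1289628·46/10000⌋=5932; principal=106408-5932=100476; balance=1289628-100476=1189152
5. interest=⌊1189152·46/10000⌋=5470; principal=106408-5470=100938; balance=1189152-100938=1088214
6. interest=⌊1088214·46/10000⌋=5005; principal=106408-5005=101403; balance=1088214-101403=986811
7. interest=⌊986811·46/10000⌋=4539; principal=106408-4539=101869; balance=986811-101869=884942
8. interest=⌊884942·46/10000⌋=4070; principal=106408-4070=102338; balance=884942-102338=782604
9. interest=⌊782604·46/10000⌋=3599; principal=106408-3599=102809; balance=782604-102809=679795
10. interest=⌊679795·46/10000⌋=3127; principal=106408-3127=103281; balance=679795-103281=576514
11. interest=⌊576514·46/10000⌋=2651; principal=106408-2651=103757; balance=576514-103757=472757
12. interest=⌊472757·46/10000⌋=2174; principal=106408-2174=104234; balance=472757-104234=368523
13. interest=⌊368523·46/10000⌋=1695; principal=106408-1695=104713; balance=368523-104713=263810
14. interest=⌊263810·46/10000⌋=1213; principal=106408-1213=105195; balance=263810-105195=158615
15. interest=⌊158615·46/10000⌋=729; principal=106408-729=105679; balance=158615-105679=52936
16. interest=⌊52936·46/10000⌋=243; principal=min(106408-243,52936)=52936; balance=52936-52936=0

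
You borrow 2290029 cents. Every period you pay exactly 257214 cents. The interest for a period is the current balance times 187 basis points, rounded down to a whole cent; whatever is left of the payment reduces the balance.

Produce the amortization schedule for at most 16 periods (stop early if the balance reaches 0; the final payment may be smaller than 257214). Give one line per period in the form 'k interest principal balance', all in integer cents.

1 42823 214391 2075638
2 38814 218400 1857238
3 34730 222484 1634754
4 30569 226645 1408109
5 26331 230883 1177226
6 22014 235200 942026
7 17615 239599 702427
8 13135 244079 458348
9 8571 248643 209705
10 3921 209705 0

1. interest=⌊2290029·187/10000⌋=42823; principal=257214-42823=214391; balance=2290029-214391=2075638
2. interest=⌊2075638·187/10000⌋=38814; principal=257214-38814=218400; balance=2075638-218400=1857238
3. interest=⌊1857238·187/10000⌋=34730; principal=257214-34730=222484; balance=1857238-222484=1634754
4. interest=⌊1634754·187/10000⌋=30569; principal=257214-30569=226645; balance=1634754-226645=1408109
5. interest=⌊1408109·187/10000⌋=26331; principal=257214-26331=230883; balance=1408109-230883=1177226
6. interest=⌊1177226·187/10000⌋=22014; principal=257214-22014=235200; balance=1177226-235200=942026
7. interest=⌊942026·187/10000⌋=17615; principal=257214-17615=239599; balance=942026-239599=702427
8. interest=⌊702427·187/10000⌋=13135; principal=257214-13135=244079; balance=702427-244079=458348
9. interest=⌊458348·187/10000⌋=8571; principal=257214-8571=248643; balance=458348-248643=209705
10. interest=⌊209705·187/10000⌋=3921; principal=min(257214-3921,209705)=209705; balance=209705-209705=0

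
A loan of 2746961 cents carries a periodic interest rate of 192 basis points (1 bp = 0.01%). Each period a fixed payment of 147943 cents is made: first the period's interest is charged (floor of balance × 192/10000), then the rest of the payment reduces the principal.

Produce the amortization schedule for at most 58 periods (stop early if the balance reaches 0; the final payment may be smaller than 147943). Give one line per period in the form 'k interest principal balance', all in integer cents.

1 52741 95202 2651759
2 50913 97030 2554729
3 49050 98893 2455836
4 47152 100791 2355045
5 45216 102727 2252318
6 43244 104699 2147619
7 41234 106709 2040910
8 39185 108758 1932152
9 37097 110846 1821306
10 34969 112974 1708332
11 32799 115144 1593188
12 30589 117354 1475834
13 28336 119607 1356227
14 26039 121904 1234323
15 23699 124244 1110079
16 21313 126630 983449
17 18882 129061 854388
18 16404 131539 722849
19 13878 134065 588784
20 11304 136639 452145
21 8681 139262 312883
22 6007 141936 170947
23 3282 144661 26286
24 504 26286 0

1. interest=⌊2746961·192/10000⌋=52741; principal=147943-52741=95202; balance=2746961-95202=2651759
2. interest=⌊2651759·192/10000⌋=50913; principal=147943-50913=97030; balance=2651759-97030=2554729
3. interest=⌊2554729·192/10000⌋=49050; principal=147943-49050=98893; balance=2554729-98893=2455836
4. interest=⌊2455836·192/10000⌋=47152; principal=147943-47152=100791; balance=2455836-100791=2355045
5. interest=⌊2355045·192/10000⌋=45216; principal=147943-45216=102727; balance=2355045-102727=2252318
6. interest=⌊2252318·192/10000⌋=43244; principal=147943-43244=104699; balance=2252318-104699=2147619
7. interest=⌊2147619·192/10000⌋=41234; principal=147943-41234=106709; balance=2147619-106709=2040910
8. interest=⌊2040910·192/10000⌋=39185; principal=147943-39185=108758; balance=2040910-108758=1932152
9. interest=⌊1932152·192/10000⌋=37097; principal=147943-37097=110846; balance=1932152-110846=1821306
10. interest=⌊1821306·192/10000⌋=34969; principal=147943-34969=112974; balance=1821306-112974=1708332
11. interest=⌊1708332·192/10000⌋=32799; principal=147943-32799=115144; balance=1708332-115144=1593188
12. interest=⌊1593188·192/10000⌋=30589; principal=147943-30589=117354; balance=1593188-117354=1475834
13. interest=⌊1475834·192/10000⌋=28336; principal=147943-28336=119607; balance=1475834-119607=1356227
14. interest=⌊1356227·192/10000⌋=26039; principal=147943-26039=121904; balance=1356227-121904=1234323
15. interest=⌊1234323·192/10000⌋=23699; principal=147943-23699=124244; balance=1234323-124244=1110079
16. interest=⌊1110079·192/10000⌋=21313; principal=147943-21313=126630; balance=1110079-126630=983449
17. interest=⌊983449·192/10000⌋=18882; principal=147943-18882=129061; balance=983449-129061=854388
18. interest=⌊854388·192/10000⌋=16404; principal=147943-16404=131539; balance=854388-131539=722849
19. interest=⌊722849·192/10000⌋=13878; principal=147943-13878=134065; balance=722849-134065=588784
20. interest=⌊588784·192/10000⌋=11304; principal=147943-11304=136639; balance=588784-136639=452145
21. interest=⌊452145·192/10000⌋=8681; principal=147943-8681=139262; balance=452145-139262=312883
22. interest=⌊312883·192/10000⌋=6007; principal=147943-6007=141936; balance=312883-141936=170947
23. interest=⌊170947·192/10000⌋=3282; principal=147943-3282=144661; balance=170947-144661=26286
24. interest=⌊26286·192/10000⌋=504; principal=min(147943-504,26286)=26286; balance=26286-26286=0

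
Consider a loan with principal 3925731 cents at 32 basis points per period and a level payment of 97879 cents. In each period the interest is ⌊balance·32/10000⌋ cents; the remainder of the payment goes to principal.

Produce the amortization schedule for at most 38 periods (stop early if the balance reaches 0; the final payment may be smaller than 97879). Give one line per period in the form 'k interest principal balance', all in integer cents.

1. interest=⌊3925731·32/10000⌋=12562; principal=97879-12562=85317; balance=3925731-85317=3840414
2. interest=⌊3840414·32/10000⌋=12289; principal=97879-12289=85590; balance=3840414-85590=3754824
3. interest=⌊3754824·32/10000⌋=12015; principal=97879-12015=85864; balance=3754824-85864=3668960
4. interest=⌊3668960·32/10000⌋=11740; principal=97879-11740=86139; balance=3668960-86139=3582821
5. interest=⌊3582821·32/10000⌋=11465; principal=97879-11465=86414; balance=3582821-86414=3496407
6. interest=⌊3496407·32/10000⌋=11188; principal=97879-11188=86691; balance=3496407-86691=3409716
7. interest=⌊3409716·32/10000⌋=10911; principal=97879-10911=86968; balance=3409716-86968=3322748
8. interest=⌊3322748·32/10000⌋=10632; principal=97879-10632=87247; balance=3322748-87247=3235501
9. interest=⌊3235501·32/10000⌋=10353; principal=97879-10353=87526; balance=3235501-87526=3147975
10. interest=⌊3147975·32/10000⌋=10073; principal=97879-10073=87806; balance=3147975-87806=3060169
11. interest=⌊3060169·32/10000⌋=9792; principal=97879-9792=88087; balance=3060169-88087=2972082
12. interest=⌊2972082·32/10000⌋=9510; principal=97879-9510=88369; balance=2972082-88369=2883713
13. interest=⌊2883713·32/10000⌋=9227; principal=97879-9227=88652; balance=2883713-88652=2795061
14. interest=⌊2795061·32/10000⌋=8944; principal=97879-8944=88935; balance=2795061-88935=2706126
15. interest=⌊2706126·32/10000⌋=8659; principal=97879-8659=89220; balance=2706126-89220=2616906
16. interest=⌊2616906·32/10000⌋=8374; principal=97879-8374=89505; balance=2616906-89505=2527401
17. interest=⌊2527401·32/10000⌋=8087; principal=97879-8087=89792; balance=2527401-89792=2437609
18. interest=⌊2437609·32/10000⌋=7800; principal=97879-7800=90079; balance=2437609-90079=2347530
19. interest=⌊2347530·32/10000⌋=7512; principal=97879-7512=90367; balance=2347530-90367=2257163
20. interest=⌊2257163·32/10000⌋=7222; principal=97879-7222=90657; balance=2257163-90657=2166506
21. interest=⌊2166506·32/10000⌋=6932; principal=97879-6932=90947; balance=2166506-90947=2075559
22. interest=⌊2075559·32/10000⌋=6641; principal=97879-6641=91238; balance=2075559-91238=1984321
23. interest=⌊1984321·32/10000⌋=6349; principal=97879-6349=91530; balance=1984321-91530=1892791
24. interest=⌊1892791·32/10000⌋=6056; principal=97879-6056=91823; balance=1892791-91823=1800968
25. interest=⌊1800968·32/10000⌋=5763; principal=97879-5763=92116; balance=1800968-92116=1708852
26. interest=⌊1708852·32/10000⌋=5468; principal=97879-5468=92411; balance=1708852-92411=1616441
27. interest=⌊1616441·32/10000⌋=5172; principal=97879-5172=92707; balance=1616441-92707=1523734
28. interest=⌊1523734·32/10000⌋=4875; principal=97879-4875=93004; balance=1523734-93004=1430730
29. interest=⌊1430730·32/10000⌋=4578; principal=97879-4578=93301; balance=1430730-93301=1337429
30. interest=⌊1337429·32/10000⌋=4279; principal=97879-4279=93600; balance=1337429-93600=1243829
31. interest=⌊1243829·32/10000⌋=3980; principal=97879-3980=93899; balance=1243829-93899=1149930
32. interest=⌊1149930·32/10000⌋=3679; principal=97879-3679=94200; balance=1149930-94200=1055730
33. interest=⌊1055730·32/10000⌋=3378; principal=97879-3378=94501; balance=1055730-94501=961229
34. interest=⌊961229·32/10000⌋=3075; principal=97879-3075=94804; balance=961229-94804=866425
35. interest=⌊866425·32/10000⌋=2772; principal=97879-2772=95107; balance=866425-95107=771318
36. interest=⌊771318·32/10000⌋=2468; principal=97879-2468=95411; balance=771318-95411=675907
37. interest=⌊675907·32/10000⌋=2162; principal=97879-2162=95717; balance=675907-95717=580190
38. interest=⌊580190·32/10000⌋=1856; principal=97879-1856=96023; balance=580190-96023=484167

1 12562 85317 3840414
2 12289 85590 3754824
3 12015 85864 3668960
4 11740 86139 3582821
5 11465 86414 3496407
6 11188 86691 3409716
7 10911 86968 3322748
8 10632 87247 3235501
9 10353 87526 3147975
10 10073 87806 3060169
11 9792 88087 2972082
12 9510 88369 2883713
13 9227 88652 2795061
14 8944 88935 2706126
15 8659 89220 2616906
16 8374 89505 2527401
17 8087 89792 2437609
18 7800 90079 2347530
19 7512 90367 2257163
20 7222 90657 2166506
21 6932 90947 2075559
22 6641 91238 1984321
23 6349 91530 1892791
24 6056 91823 1800968
25 5763 92116 1708852
26 5468 92411 1616441
27 5172 92707 1523734
28 4875 93004 1430730
29 4578 93301 1337429
30 4279 93600 1243829
31 3980 93899 1149930
32 3679 94200 1055730
33 3378 94501 961229
34 3075 94804 866425
35 2772 95107 771318
36 2468 95411 675907
37 2162 95717 580190
38 1856 96023 484167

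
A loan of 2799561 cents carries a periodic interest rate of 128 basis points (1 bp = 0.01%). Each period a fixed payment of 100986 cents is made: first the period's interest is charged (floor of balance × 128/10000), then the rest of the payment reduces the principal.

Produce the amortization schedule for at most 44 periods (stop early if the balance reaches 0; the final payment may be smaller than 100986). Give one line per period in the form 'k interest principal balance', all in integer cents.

1. interest=⌊2799561·128/10000⌋=35834; principal=100986-35834=65152; balance=2799561-65152=2734409
2. interest=⌊2734409·128/10000⌋=35000; principal=100986-35000=65986; balance=2734409-65986=2668423
3. interest=⌊2668423·128/10000⌋=34155; principal=100986-34155=66831; balance=2668423-66831=2601592
4. interest=⌊2601592·128/10000⌋=33300; principal=100986-33300=67686; balance=2601592-67686=2533906
5. interest=⌊2533906·128/10000⌋=32433; principal=100986-32433=68553; balance=2533906-68553=2465353
6. interest=⌊2465353·128/10000⌋=31556; principal=100986-31556=69430; balance=2465353-69430=2395923
7. interest=⌊2395923·128/10000⌋=30667; principal=100986-30667=70319; balance=2395923-70319=2325604
8. interest=⌊2325604·128/10000⌋=29767; principal=100986-29767=71219; balance=2325604-71219=2254385
9. interest=⌊2254385·128/10000⌋=28856; principal=100986-28856=72130; balance=2254385-72130=2182255
10. interest=⌊2182255·128/10000⌋=27932; principal=100986-27932=73054; balance=2182255-73054=2109201
11. interest=⌊2109201·128/10000⌋=26997; principal=100986-26997=73989; balance=2109201-73989=2035212
12. interest=⌊2035212·128/10000⌋=26050; principal=100986-26050=74936; balance=2035212-74936=1960276
13. interest=⌊1960276·128/10000⌋=25091; principal=100986-25091=75895; balance=1960276-75895=1884381
14. interest=⌊1884381·128/10000⌋=24120; principal=100986-24120=76866; balance=1884381-76866=1807515
15. interest=⌊1807515·128/10000⌋=23136; principal=100986-23136=77850; balance=1807515-77850=1729665
16. interest=⌊1729665·128/10000⌋=22139; principal=100986-22139=78847; balance=1729665-78847=1650818
17. interest=⌊1650818·128/10000⌋=21130; principal=100986-21130=79856; balance=1650818-79856=1570962
18. interest=⌊1570962·128/10000⌋=20108; principal=100986-20108=80878; balance=1570962-80878=1490084
19. interest=⌊1490084·128/10000⌋=19073; principal=100986-19073=81913; balance=1490084-81913=1408171
20. interest=⌊1408171·128/10000⌋=18024; principal=100986-18024=82962; balance=1408171-82962=1325209
21. interest=⌊1325209·128/10000⌋=16962; principal=100986-16962=84024; balance=1325209-84024=1241185
22. interest=⌊1241185·128/10000⌋=15887; principal=100986-15887=85099; balance=1241185-85099=1156086
23. interest=⌊1156086·128/10000⌋=14797; principal=100986-14797=86189; balance=1156086-86189=1069897
24. interest=⌊1069897·128/10000⌋=13694; principal=100986-13694=87292; balance=1069897-87292=982605
25. interest=⌊982605·128/10000⌋=12577; principal=100986-12577=88409; balance=982605-88409=894196
26. interest=⌊894196·128/10000⌋=11445; principal=100986-11445=89541; balance=894196-89541=804655
27. interest=⌊804655·128/10000⌋=10299; principal=100986-10299=90687; balance=804655-90687=713968
28. interest=⌊713968·128/10000⌋=9138; principal=100986-9138=91848; balance=713968-91848=622120
29. interest=⌊622120·128/10000⌋=7963; principal=100986-7963=93023; balance=622120-93023=529097
30. interest=⌊529097·128/10000⌋=6772; principal=100986-6772=94214; balance=529097-94214=434883
31. interest=⌊434883·128/10000⌋=5566; principal=100986-5566=95420; balance=434883-95420=339463
32. interest=⌊339463·128/10000⌋=4345; principal=100986-4345=96641; balance=339463-96641=242822
33. interest=⌊242822·128/10000⌋=3108; principal=100986-3108=97878; balance=242822-97878=144944
34. interest=⌊144944·128/10000⌋=1855; principal=100986-1855=99131; balance=144944-99131=45813
35. interest=⌊45813·128/10000⌋=586; principal=min(100986-586,45813)=45813; balance=45813-45813=0

1 35834 65152 2734409
2 35000 65986 2668423
3 34155 66831 2601592
4 33300 67686 2533906
5 32433 68553 2465353
6 31556 69430 2395923
7 30667 70319 2325604
8 29767 71219 2254385
9 28856 72130 2182255
10 27932 73054 2109201
11 26997 73989 2035212
12 26050 74936 1960276
13 25091 75895 1884381
14 24120 76866 1807515
15 23136 77850 1729665
16 22139 78847 1650818
17 21130 79856 1570962
18 20108 80878 1490084
19 19073 81913 1408171
20 18024 82962 1325209
21 16962 84024 1241185
22 15887 85099 1156086
23 14797 86189 1069897
24 13694 87292 982605
25 12577 88409 894196
26 11445 89541 804655
27 10299 90687 713968
28 9138 91848 622120
29 7963 93023 529097
30 6772 94214 434883
31 5566 95420 339463
32 4345 96641 242822
33 3108 97878 144944
34 1855 99131 45813
35 586 45813 0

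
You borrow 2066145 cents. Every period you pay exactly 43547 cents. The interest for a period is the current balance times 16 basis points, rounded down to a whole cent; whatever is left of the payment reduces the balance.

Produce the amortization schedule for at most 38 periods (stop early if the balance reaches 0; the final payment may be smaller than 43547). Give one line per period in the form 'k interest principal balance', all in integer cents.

1 3305 40242 2025903
2 3241 40306 1985597
3 3176 40371 1945226
4 3112 40435 1904791
5 3047 40500 1864291
6 2982 40565 1823726
7 2917 40630 1783096
8 2852 40695 1742401
9 2787 40760 1701641
10 2722 40825 1660816
11 2657 40890 1619926
12 2591 40956 1578970
13 2526 41021 1537949
14 2460 41087 1496862
15 2394 41153 1455709
16 2329 41218 1414491
17 2263 41284 1373207
18 2197 41350 1331857
19 2130 41417 1290440
20 2064 41483 1248957
21 1998 41549 1207408
22 1931 41616 1165792
23 1865 41682 1124110
24 1798 41749 1082361
25 1731 41816 1040545
26 1664 41883 998662
27 1597 41950 956712
28 1530 42017 914695
29 1463 42084 872611
30 1396 42151 830460
31 1328 42219 788241
32 1261 42286 745955
33 1193 42354 703601
34 1125 42422 661179
35 1057 42490 618689
36 989 42558 576131
37 921 42626 533505
38 853 42694 490811

1. interest=⌊2066145·16/10000⌋=3305; principal=43547-3305=40242; balance=2066145-40242=2025903
2. interest=⌊2025903·16/10000⌋=3241; principal=43547-3241=40306; balance=2025903-40306=1985597
3. interest=⌊1985597·16/10000⌋=3176; principal=43547-3176=40371; balance=1985597-40371=1945226
4. interest=⌊1945226·16/10000⌋=3112; principal=43547-3112=40435; balance=1945226-40435=1904791
5. interest=⌊1904791·16/10000⌋=3047; principal=43547-3047=40500; balance=1904791-40500=1864291
6. interest=⌊1864291·16/10000⌋=2982; principal=43547-2982=40565; balance=1864291-40565=1823726
7. interest=⌊1823726·16/10000⌋=2917; principal=43547-2917=40630; balance=1823726-40630=1783096
8. interest=⌊1783096·16/10000⌋=2852; principal=43547-2852=40695; balance=1783096-40695=1742401
9. interest=⌊1742401·16/10000⌋=2787; principal=43547-2787=40760; balance=1742401-40760=1701641
10. interest=⌊1701641·16/10000⌋=2722; principal=43547-2722=40825; balance=1701641-40825=1660816
11. interest=⌊1660816·16/10000⌋=2657; principal=43547-2657=40890; balance=1660816-40890=1619926
12. interest=⌊1619926·16/10000⌋=2591; principal=43547-2591=40956; balance=1619926-40956=1578970
13. interest=⌊1578970·16/10000⌋=2526; principal=43547-2526=41021; balance=1578970-41021=1537949
14. interest=⌊1537949·16/10000⌋=2460; principal=43547-2460=41087; balance=1537949-41087=1496862
15. interest=⌊1496862·16/10000⌋=2394; principal=43547-2394=41153; balance=1496862-41153=1455709
16. interest=⌊1455709·16/10000⌋=2329; principal=43547-2329=41218; balance=1455709-41218=1414491
17. interest=⌊1414491·16/10000⌋=2263; principal=43547-2263=41284; balance=1414491-41284=1373207
18. interest=⌊1373207·16/10000⌋=2197; principal=43547-2197=41350; balance=1373207-41350=1331857
19. interest=⌊1331857·16/10000⌋=2130; principal=43547-2130=41417; balance=1331857-41417=1290440
20. interest=⌊1290440·16/10000⌋=2064; principal=43547-2064=41483; balance=1290440-41483=1248957
21. interest=⌊1248957·16/10000⌋=1998; principal=43547-1998=41549; balance=1248957-41549=1207408
22. interest=⌊1207408·16/10000⌋=1931; principal=43547-1931=41616; balance=1207408-41616=1165792
23. interest=⌊1165792·16/10000⌋=1865; principal=43547-1865=41682; balance=1165792-41682=1124110
24. interest=⌊1124110·16/10000⌋=1798; principal=43547-1798=41749; balance=1124110-41749=1082361
25. interest=⌊1082361·16/10000⌋=1731; principal=43547-1731=41816; balance=1082361-41816=1040545
26. interest=⌊1040545·16/10000⌋=1664; principal=43547-1664=41883; balance=1040545-41883=998662
27. interest=⌊998662·16/10000⌋=1597; principal=43547-1597=41950; balance=998662-41950=956712
28. interest=⌊956712·16/10000⌋=1530; principal=43547-1530=42017; balance=956712-42017=914695
29. interest=⌊914695·16/10000⌋=1463; principal=43547-1463=42084; balance=914695-42084=872611
30. interest=⌊872611·16/10000⌋=1396; principal=43547-1396=42151; balance=872611-42151=830460
31. interest=⌊830460·16/10000⌋=1328; principal=43547-1328=42219; balance=830460-42219=788241
32. interest=⌊788241·16/10000⌋=1261; principal=43547-1261=42286; balance=788241-42286=745955
33. interest=⌊745955·16/10000⌋=1193; principal=43547-1193=42354; balance=745955-42354=703601
34. interest=⌊703601·16/10000⌋=1125; principal=43547-1125=42422; balance=703601-42422=661179
35. interest=⌊661179·16/10000⌋=1057; principal=43547-1057=42490; balance=661179-42490=618689
36. interest=⌊618689·16/10000⌋=989; principal=43547-989=42558; balance=618689-42558=576131
37. interest=⌊576131·16/10000⌋=921; principal=43547-921=42626; balance=576131-42626=533505
38. interest=⌊533505·16/10000⌋=853; principal=43547-853=42694; balance=533505-42694=490811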